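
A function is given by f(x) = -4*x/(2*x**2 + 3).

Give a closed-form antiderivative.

An antiderivative is F(x) = -log(2*x**2 + 3).

f matches the chain-rule pattern g'(h)*h' with inner function h(x) = 2*x**2 + 3; substituting u = h(x) collapses the integral.
Check: d/dx[-log(2*x**2 + 3)] = -4*x/(2*x**2 + 3) = f(x).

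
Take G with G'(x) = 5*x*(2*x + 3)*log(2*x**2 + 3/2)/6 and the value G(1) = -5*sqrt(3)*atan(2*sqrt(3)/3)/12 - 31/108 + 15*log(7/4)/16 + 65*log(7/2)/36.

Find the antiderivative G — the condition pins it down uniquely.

G(x) = (-160*x**3 + 60*x**2*(4*x + 9)*log(2*x**2 + 3/2) - 540*x**2 + 360*x + 405*log(x**2 + 3/4) - 180*sqrt(3)*atan(2*sqrt(3)*x/3) + 216)/432

The proposed G(x) is checked by its d/dx: the result must match the given G'(x).
A general antiderivative is -10*x**3/27 - 5*x**2/4 + 5*x/6 + (5*x**3/9 + 5*x**2/4)*log(2*x**2 + 3/2) + 15*log(x**2 + 3/4)/16 - 5*sqrt(3)*atan(2*sqrt(3)*x/3)/12 + C.
The condition gives C = -5*sqrt(3)*atan(2*sqrt(3)/3)/12 - 31/108 + 15*log(7/4)/16 + 65*log(7/2)/36 - (-85/108 - 5*sqrt(3)*atan(2*sqrt(3)/3)/12 + 15*log(7/4)/16 + 65*log(7/2)/36) = 1/2.
So G(x) = (-160*x**3 + 60*x**2*(4*x + 9)*log(2*x**2 + 3/2) - 540*x**2 + 360*x + 405*log(x**2 + 3/4) - 180*sqrt(3)*atan(2*sqrt(3)*x/3) + 216)/432.
Check: d/dx[(-160*x**3 + 60*x**2*(4*x + 9)*log(2*x**2 + 3/2) - 540*x**2 + 360*x + 405*log(x**2 + 3/4) - 180*sqrt(3)*atan(2*sqrt(3)*x/3) + 216)/432] = 5*x**2*log(2*x**2 + 3/2)/3 + 5*x*log(2*x**2 + 3/2)/2, which equals G'(x).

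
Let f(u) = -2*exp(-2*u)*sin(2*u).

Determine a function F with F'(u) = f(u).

An antiderivative is F(u) = exp(-2*u)*sin(2*u)/2 + exp(-2*u)*cos(2*u)/2.

Check any antiderivative F(u) by computing F'(u) and comparing it with f(u).
Check: d/du[exp(-2*u)*sin(2*u)/2 + exp(-2*u)*cos(2*u)/2] = -2*exp(-2*u)*sin(2*u) = f(u).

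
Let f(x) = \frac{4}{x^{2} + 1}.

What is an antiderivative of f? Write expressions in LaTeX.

A first test for any F(x): its x-derivative must equal f(x) identically.
Check: d/dx[4 \operatorname{atan}{\left(x \right)}] = \frac{4}{x^{2} + 1} = f(x).

An antiderivative is F(x) = 4 \operatorname{atan}{\left(x \right)}.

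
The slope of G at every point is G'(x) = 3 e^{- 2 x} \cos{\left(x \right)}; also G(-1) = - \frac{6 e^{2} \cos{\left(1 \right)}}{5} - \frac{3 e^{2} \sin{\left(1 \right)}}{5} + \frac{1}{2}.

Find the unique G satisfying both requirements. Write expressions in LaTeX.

A first test for any G(x): its x-derivative must equal the given G'(x).
A general antiderivative is \frac{3 e^{- 2 x} \sin{\left(x \right)}}{5} - \frac{6 e^{- 2 x} \cos{\left(x \right)}}{5} + C.
The condition gives C = - \frac{6 e^{2} \cos{\left(1 \right)}}{5} - \frac{3 e^{2} \sin{\left(1 \right)}}{5} + \frac{1}{2} - (- \frac{6 e^{2} \cos{\left(1 \right)}}{5} - \frac{3 e^{2} \sin{\left(1 \right)}}{5}) = \frac{1}{2}.
So G(x) = \frac{\left(5 e^{2 x} + 6 \sin{\left(x \right)} - 12 \cos{\left(x \right)}\right) e^{- 2 x}}{10}.
Check: d/dx[\frac{\left(5 e^{2 x} + 6 \sin{\left(x \right)} - 12 \cos{\left(x \right)}\right) e^{- 2 x}}{10}] = 3 e^{- 2 x} \cos{\left(x \right)} = G'(x).

G(x) = \frac{\left(5 e^{2 x} + 6 \sin{\left(x \right)} - 12 \cos{\left(x \right)}\right) e^{- 2 x}}{10}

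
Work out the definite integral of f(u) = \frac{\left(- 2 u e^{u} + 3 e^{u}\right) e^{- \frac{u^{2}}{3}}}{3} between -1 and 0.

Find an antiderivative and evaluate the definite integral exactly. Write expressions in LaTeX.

f matches the chain-rule pattern g'(h)*h' with inner function h(u) = - \frac{u^{2}}{3} + u; substituting w = h(u) collapses the integral.
F(u) = e^{u} e^{- \frac{u^{2}}{3}} is an antiderivative of f.
Check: d/du[e^{u} e^{- \frac{u^{2}}{3}}] = \frac{\left(- 2 u e^{u} + 3 e^{u}\right) e^{- \frac{u^{2}}{3}}}{3} = f(u).
F(0) = 1; F(-1) = e^{- \frac{4}{3}}.
Integral = F(0) - F(-1) = 1 - e^{- \frac{4}{3}}.

Antiderivative: F(u) = e^{u} e^{- \frac{u^{2}}{3}}; value = 1 - e^{- \frac{4}{3}}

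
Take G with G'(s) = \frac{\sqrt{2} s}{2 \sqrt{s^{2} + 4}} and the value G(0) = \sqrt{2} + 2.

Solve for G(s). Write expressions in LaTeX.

G(s) = \frac{\sqrt{2} \left(\sqrt{s^{2} + 4} + 2 \sqrt{2}\right)}{2}

G'(s) matches the chain-rule pattern g'(h)*h' with inner function h(s) = \frac{s^{2}}{2} + 2; substituting u = h(s) collapses the integral.
A general antiderivative is \sqrt{\frac{s^{2}}{2} + 2} + C.
The condition gives C = \sqrt{2} + 2 - (\sqrt{2}) = 2.
So G(s) = \frac{\sqrt{2} \left(\sqrt{s^{2} + 4} + 2 \sqrt{2}\right)}{2}.
Check: d/ds[\frac{\sqrt{2} \left(\sqrt{s^{2} + 4} + 2 \sqrt{2}\right)}{2}] = \frac{\sqrt{2} s}{2 \sqrt{s^{2} + 4}} = G'(s).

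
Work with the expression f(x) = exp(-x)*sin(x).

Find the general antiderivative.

F(x) = -(sin(x) + cos(x))*exp(-x)/2 + C

Differentiate the proposed F(x) back; it has to land on f(x) exactly.
Check: d/dx[-(sin(x) + cos(x))*exp(-x)/2] = exp(-x)*sin(x) = f(x).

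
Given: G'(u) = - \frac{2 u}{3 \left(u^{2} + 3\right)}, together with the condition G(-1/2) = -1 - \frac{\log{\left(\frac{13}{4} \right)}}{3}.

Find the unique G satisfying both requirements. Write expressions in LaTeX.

G(u) = - \frac{\log{\left(u^{2} + 3 \right)} + 3}{3}

G'(u) matches the chain-rule pattern g'(h)*h' with inner function h(u) = u^{2} + 3; substituting w = h(u) collapses the integral.
A general antiderivative is - \frac{\log{\left(u^{2} + 3 \right)}}{3} + C.
The condition gives C = -1 - \frac{\log{\left(\frac{13}{4} \right)}}{3} - (- \frac{\log{\left(\frac{13}{4} \right)}}{3}) = -1.
So G(u) = - \frac{\log{\left(u^{2} + 3 \right)} + 3}{3}.
Check: d/du[- \frac{\log{\left(u^{2} + 3 \right)} + 3}{3}] = - \frac{2 u}{3 u^{2} + 9}, which equals G'(u).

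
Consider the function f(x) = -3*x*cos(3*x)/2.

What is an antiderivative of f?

Differentiate the proposed F(x) back; it has to land on f(x) exactly.
Check: d/dx[(-3*x*sin(3*x) - cos(3*x))/6] = -3*x*cos(3*x)/2 = f(x).

An antiderivative is F(x) = (-3*x*sin(3*x) - cos(3*x))/6.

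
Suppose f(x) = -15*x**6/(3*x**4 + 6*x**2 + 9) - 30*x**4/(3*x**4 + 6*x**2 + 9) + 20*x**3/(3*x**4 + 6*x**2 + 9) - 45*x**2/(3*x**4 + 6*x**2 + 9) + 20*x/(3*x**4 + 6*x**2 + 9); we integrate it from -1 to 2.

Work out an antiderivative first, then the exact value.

Integrate term by term and add the pieces.
F(x) = -5*x**3/3 + 5*log(x**4 + 2*x**2 + 3)/3 is an antiderivative of f.
Check: d/dx[-5*x**3/3 + 5*log(x**4 + 2*x**2 + 3)/3] = (-15*x**6 - 30*x**4 + 20*x**3 - 45*x**2 + 20*x)/(3*x**4 + 6*x**2 + 9), which equals f(x).
F(2) = -40/3 + 5*log(27)/3; F(-1) = 5/3 + 5*log(6)/3.
Integral = F(2) - F(-1) = -15 - 5*log(12)/3 + 5*log(54)/3.

Antiderivative: F(x) = -5*x**3/3 + 5*log(x**4 + 2*x**2 + 3)/3; value = -15 - 5*log(12)/3 + 5*log(54)/3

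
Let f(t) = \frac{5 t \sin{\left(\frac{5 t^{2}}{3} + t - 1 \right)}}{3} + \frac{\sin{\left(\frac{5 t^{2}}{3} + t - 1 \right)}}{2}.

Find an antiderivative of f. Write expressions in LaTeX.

An antiderivative is F(t) = - \frac{\cos{\left(\frac{5 t^{2}}{3} + t - 1 \right)}}{2}.

The substitution u = \frac{5 t^{2}}{3} + t - 1 works: f is exactly (dF/du)*(du/dt) for that inner function.
Check: d/dt[- \frac{\cos{\left(\frac{5 t^{2}}{3} + t - 1 \right)}}{2}] = \frac{5 t \sin{\left(\frac{5 t^{2}}{3} + t - 1 \right)}}{3} + \frac{\sin{\left(\frac{5 t^{2}}{3} + t - 1 \right)}}{2} = f(t).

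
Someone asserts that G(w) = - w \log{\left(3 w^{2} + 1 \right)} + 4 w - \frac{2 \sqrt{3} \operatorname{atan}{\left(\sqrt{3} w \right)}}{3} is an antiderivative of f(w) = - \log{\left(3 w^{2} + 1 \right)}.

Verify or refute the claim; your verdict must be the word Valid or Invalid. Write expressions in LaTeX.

d/dw[G] = 2 - \log{\left(3 w^{2} + 1 \right)}
d/dw[G] - f(w) = 2 != 0.

Invalid: d/dw[G] - f = 2, which is not 0.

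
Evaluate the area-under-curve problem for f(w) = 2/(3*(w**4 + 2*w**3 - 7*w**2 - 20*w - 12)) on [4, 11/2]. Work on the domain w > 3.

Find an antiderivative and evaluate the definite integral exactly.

Factor the denominator (3*(w - 3)*(w + 1)*(w + 2)**2) and decompose: f = 4/(25*(w + 2)) + 2/(15*(w + 2)**2) - 1/(6*(w + 1)) + 1/(150*(w - 3)); each piece integrates to a log, atan, or power term.
F(w) = log(w - 3)/150 - log(w + 1)/6 + 4*log(w + 2)/25 - 2/(15*w + 30) is an antiderivative of f.
Check: d/dw[log(w - 3)/150 - log(w + 1)/6 + 4*log(w + 2)/25 - 2/(15*w + 30)] = 2/(3*w**4 + 6*w**3 - 21*w**2 - 60*w - 36), which equals f(w).
F(11/2) = -log(13/2)/6 - 4/225 + log(5/2)/150 + 4*log(15/2)/25; F(4) = -log(5)/6 - 1/45 + 4*log(6)/25.
Integral = F(11/2) - F(4) = -log(13/2)/6 - 4*log(6)/25 + 1/225 + log(5/2)/150 + log(5)/6 + 4*log(15/2)/25.

Antiderivative: F(w) = log(w - 3)/150 - log(w + 1)/6 + 4*log(w + 2)/25 - 2/(15*w + 30); value = -log(13/2)/6 - 4*log(6)/25 + 1/225 + log(5/2)/150 + log(5)/6 + 4*log(15/2)/25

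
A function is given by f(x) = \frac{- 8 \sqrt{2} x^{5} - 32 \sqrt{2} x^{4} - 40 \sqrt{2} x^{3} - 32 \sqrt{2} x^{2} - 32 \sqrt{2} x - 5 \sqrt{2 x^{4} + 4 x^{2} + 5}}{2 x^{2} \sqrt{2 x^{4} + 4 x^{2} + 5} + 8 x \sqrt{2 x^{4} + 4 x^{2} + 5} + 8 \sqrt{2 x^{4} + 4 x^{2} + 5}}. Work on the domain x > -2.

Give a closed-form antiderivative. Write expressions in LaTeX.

An antiderivative F(x) passes only if d/dx[F] lands on f(x) exactly.
Check: d/dx[- 2 \sqrt{x^{4} + 2 x^{2} + \frac{5}{2}} + \frac{5}{2 x + 4}] = \frac{- 8 \sqrt{2} x^{5} - 32 \sqrt{2} x^{4} - 40 \sqrt{2} x^{3} - 32 \sqrt{2} x^{2} - 32 \sqrt{2} x - 5 \sqrt{2 x^{4} + 4 x^{2} + 5}}{2 x^{2} \sqrt{2 x^{4} + 4 x^{2} + 5} + 8 x \sqrt{2 x^{4} + 4 x^{2} + 5} + 8 \sqrt{2 x^{4} + 4 x^{2} + 5}} = f(x).

An antiderivative is F(x) = - 2 \sqrt{x^{4} + 2 x^{2} + \frac{5}{2}} + \frac{5}{2 x + 4}.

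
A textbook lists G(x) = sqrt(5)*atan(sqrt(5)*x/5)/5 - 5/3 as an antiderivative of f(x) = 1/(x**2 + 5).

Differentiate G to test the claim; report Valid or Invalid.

Valid. The derivative of G reproduces f.

d/dx[G] = 1/(x**2 + 5)
This equals f(x) exactly, so the claim holds.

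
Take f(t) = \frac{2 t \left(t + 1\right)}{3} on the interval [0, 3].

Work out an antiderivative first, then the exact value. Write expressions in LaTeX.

Recover f(t) by differentiating a candidate F(t); any mismatch rules it out.
F(t) = \frac{2 t^{3}}{9} + \frac{t^{2}}{3} is an antiderivative of f.
Check: d/dt[\frac{2 t^{3}}{9} + \frac{t^{2}}{3}] = \frac{2 t^{2}}{3} + \frac{2 t}{3}, which equals f(t).
F(3) = 9; F(0) = 0.
Integral = F(3) - F(0) = 9.

Antiderivative: F(t) = \frac{2 t^{3}}{9} + \frac{t^{2}}{3}; value = 9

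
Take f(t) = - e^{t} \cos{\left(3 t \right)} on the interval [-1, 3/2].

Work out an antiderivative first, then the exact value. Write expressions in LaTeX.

Antiderivative: F(t) = - \frac{\left(3 \sin{\left(3 t \right)} + \cos{\left(3 t \right)}\right) e^{t}}{10}; value = \frac{\cos{\left(3 \right)}}{10 e} - \frac{3 \sin{\left(3 \right)}}{10 e} - \frac{e^{\frac{3}{2}} \cos{\left(\frac{9}{2} \right)}}{10} - \frac{3 e^{\frac{3}{2}} \sin{\left(\frac{9}{2} \right)}}{10}

A candidate is checked by its d/dt: the result must match f(t).
F(t) = - \frac{\left(3 \sin{\left(3 t \right)} + \cos{\left(3 t \right)}\right) e^{t}}{10} is an antiderivative of f.
Check: d/dt[- \frac{\left(3 \sin{\left(3 t \right)} + \cos{\left(3 t \right)}\right) e^{t}}{10}] = - e^{t} \cos{\left(3 t \right)} = f(t).
F(3/2) = - \frac{e^{\frac{3}{2}} \cos{\left(\frac{9}{2} \right)}}{10} - \frac{3 e^{\frac{3}{2}} \sin{\left(\frac{9}{2} \right)}}{10}; F(-1) = \frac{3 \sin{\left(3 \right)}}{10 e} - \frac{\cos{\left(3 \right)}}{10 e}.
Integral = F(3/2) - F(-1) = \frac{\cos{\left(3 \right)}}{10 e} - \frac{3 \sin{\left(3 \right)}}{10 e} - \frac{e^{\frac{3}{2}} \cos{\left(\frac{9}{2} \right)}}{10} - \frac{3 e^{\frac{3}{2}} \sin{\left(\frac{9}{2} \right)}}{10}.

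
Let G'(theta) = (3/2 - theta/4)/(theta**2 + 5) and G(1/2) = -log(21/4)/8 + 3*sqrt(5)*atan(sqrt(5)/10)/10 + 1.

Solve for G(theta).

G(theta) = (-5*log(theta**2 + 5) + 12*sqrt(5)*atan(sqrt(5)*theta/5) + 40)/40

The proposed G(theta) is checked by its d/dtheta: the result must match the given G'(theta).
A general antiderivative is -log(theta**2 + 5)/8 + 3*sqrt(5)*atan(sqrt(5)*theta/5)/10 + C.
The condition gives C = -log(21/4)/8 + 3*sqrt(5)*atan(sqrt(5)/10)/10 + 1 - (-log(21/4)/8 + 3*sqrt(5)*atan(sqrt(5)/10)/10) = 1.
So G(theta) = (-5*log(theta**2 + 5) + 12*sqrt(5)*atan(sqrt(5)*theta/5) + 40)/40.
Check: d/dtheta[(-5*log(theta**2 + 5) + 12*sqrt(5)*atan(sqrt(5)*theta/5) + 40)/40] = (6 - theta)/(4*theta**2 + 20), which equals G'(theta).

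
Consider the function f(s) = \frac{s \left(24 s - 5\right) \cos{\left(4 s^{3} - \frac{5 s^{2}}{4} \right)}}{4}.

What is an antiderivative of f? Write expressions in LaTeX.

f matches the chain-rule pattern g'(h)*h' with inner function h(s) = 4 s^{3} - \frac{5 s^{2}}{4}; substituting u = h(s) collapses the integral.
Check: d/ds[\frac{\sin{\left(4 s^{3} - \frac{5 s^{2}}{4} \right)}}{2}] = 6 s^{2} \cos{\left(4 s^{3} - \frac{5 s^{2}}{4} \right)} - \frac{5 s \cos{\left(4 s^{3} - \frac{5 s^{2}}{4} \right)}}{4}, which equals f(s).

An antiderivative is F(s) = \frac{\sin{\left(4 s^{3} - \frac{5 s^{2}}{4} \right)}}{2}.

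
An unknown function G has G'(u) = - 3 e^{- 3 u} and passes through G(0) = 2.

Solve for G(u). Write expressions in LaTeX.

G(u) = 1 + e^{- 3 u}

A first test for any G(u): its u-derivative must equal the given G'(u).
A general antiderivative is e^{- 3 u} + C.
The condition gives C = 2 - (1) = 1.
So G(u) = 1 + e^{- 3 u}.
Check: d/du[1 + e^{- 3 u}] = - 3 e^{- 3 u} = G'(u).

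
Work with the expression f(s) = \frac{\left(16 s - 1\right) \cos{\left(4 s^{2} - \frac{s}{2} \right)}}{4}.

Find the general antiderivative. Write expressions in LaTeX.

F(s) = \frac{\sin{\left(4 s^{2} - \frac{s}{2} \right)}}{2} + C

f matches the chain-rule pattern g'(h)*h' with inner function h(s) = 4 s^{2} - \frac{s}{2}; substituting u = h(s) collapses the integral.
Check: d/ds[\frac{\sin{\left(4 s^{2} - \frac{s}{2} \right)}}{2}] = 4 s \cos{\left(4 s^{2} - \frac{s}{2} \right)} - \frac{\cos{\left(4 s^{2} - \frac{s}{2} \right)}}{4}, which equals f(s).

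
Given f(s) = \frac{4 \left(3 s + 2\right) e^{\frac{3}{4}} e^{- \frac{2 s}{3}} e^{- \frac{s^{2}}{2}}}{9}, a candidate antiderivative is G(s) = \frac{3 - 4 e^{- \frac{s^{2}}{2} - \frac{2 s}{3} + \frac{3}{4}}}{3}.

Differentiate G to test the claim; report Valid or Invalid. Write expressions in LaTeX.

Valid: G'(s) = f(s).

d/ds[G] = \frac{\left(12 s + 8\right) e^{\frac{3}{4}} e^{- \frac{2 s}{3}} e^{- \frac{s^{2}}{2}}}{9}
This equals f(s) exactly, so the claim holds.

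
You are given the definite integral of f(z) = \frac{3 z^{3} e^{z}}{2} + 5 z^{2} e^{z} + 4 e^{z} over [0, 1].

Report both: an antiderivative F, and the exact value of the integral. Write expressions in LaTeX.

Antiderivative: F(z) = \frac{3 z^{3} e^{z}}{2} + \frac{z^{2} e^{z}}{2} - z e^{z} + 5 e^{z}; value = -5 + 6 e

f has the shape u'v + uv' for u = \frac{3 z^{3}}{2} + \frac{z^{2}}{2} - z + 5 and v = e^{z} — it is the derivative of the product u*v.
F(z) = \frac{3 z^{3} e^{z}}{2} + \frac{z^{2} e^{z}}{2} - z e^{z} + 5 e^{z} is an antiderivative of f.
Check: d/dz[\frac{3 z^{3} e^{z}}{2} + \frac{z^{2} e^{z}}{2} - z e^{z} + 5 e^{z}] = \frac{3 z^{3} e^{z}}{2} + 5 z^{2} e^{z} + 4 e^{z} = f(z).
F(1) = 6 e; F(0) = 5.
Integral = F(1) - F(0) = -5 + 6 e.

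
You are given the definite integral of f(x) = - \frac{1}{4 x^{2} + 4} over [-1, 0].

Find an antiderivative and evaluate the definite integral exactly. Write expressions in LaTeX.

Antiderivative: F(x) = - \frac{\operatorname{atan}{\left(x \right)}}{4}; value = - \frac{\pi}{16}

Check any antiderivative F(x) by computing F'(x) and comparing it with f(x).
F(x) = - \frac{\operatorname{atan}{\left(x \right)}}{4} is an antiderivative of f.
Check: d/dx[- \frac{\operatorname{atan}{\left(x \right)}}{4}] = - \frac{1}{4 x^{2} + 4} = f(x).
F(0) = 0; F(-1) = \frac{\pi}{16}.
Integral = F(0) - F(-1) = - \frac{\pi}{16}.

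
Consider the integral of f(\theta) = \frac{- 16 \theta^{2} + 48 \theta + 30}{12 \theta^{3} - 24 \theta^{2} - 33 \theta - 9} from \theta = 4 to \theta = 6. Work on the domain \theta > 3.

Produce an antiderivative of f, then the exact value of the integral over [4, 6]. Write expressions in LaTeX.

Factor the denominator (3 \left(\theta - 3\right) \left(2 \theta + 1\right)^{2}) and decompose: f = - \frac{452}{147 \left(2 \theta + 1\right)} - \frac{4}{21 \left(2 \theta + 1\right)^{2}} + \frac{10}{49 \left(\theta - 3\right)}; each piece integrates to a log, atan, or power term.
F(\theta) = \frac{10 \log{\left(\theta - 3 \right)}}{49} - \frac{226 \log{\left(\theta + \frac{1}{2} \right)}}{147} + \frac{2}{42 \theta + 21} is an antiderivative of f.
Check: d/d\theta[\frac{10 \log{\left(\theta - 3 \right)}}{49} - \frac{226 \log{\left(\theta + \frac{1}{2} \right)}}{147} + \frac{2}{42 \theta + 21}] = \frac{- 16 \theta^{2} + 48 \theta + 30}{12 \theta^{3} - 24 \theta^{2} - 33 \theta - 9} = f(\theta).
F(6) = - \frac{226 \log{\left(\frac{13}{2} \right)}}{147} + \frac{2}{273} + \frac{10 \log{\left(3 \right)}}{49}; F(4) = \frac{2}{189} - \frac{226 \log{\left(\frac{9}{2} \right)}}{147}.
Integral = F(6) - F(4) = - \frac{226 \log{\left(\frac{13}{2} \right)}}{147} - \frac{8}{2457} + \frac{10 \log{\left(3 \right)}}{49} + \frac{226 \log{\left(\frac{9}{2} \right)}}{147}.

Antiderivative: F(\theta) = \frac{10 \log{\left(\theta - 3 \right)}}{49} - \frac{226 \log{\left(\theta + \frac{1}{2} \right)}}{147} + \frac{2}{42 \theta + 21}; value = - \frac{226 \log{\left(\frac{13}{2} \right)}}{147} - \frac{8}{2457} + \frac{10 \log{\left(3 \right)}}{49} + \frac{226 \log{\left(\frac{9}{2} \right)}}{147}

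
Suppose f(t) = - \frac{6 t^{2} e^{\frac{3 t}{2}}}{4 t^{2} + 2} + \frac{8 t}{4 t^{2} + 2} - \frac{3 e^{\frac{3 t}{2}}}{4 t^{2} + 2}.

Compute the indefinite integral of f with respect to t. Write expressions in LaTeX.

Integrate term by term and add the pieces.
Check: d/dt[- e^{\frac{3 t}{2}} + \log{\left(3 t^{2} + \frac{3}{2} \right)}] = \frac{- 6 t^{2} e^{\frac{3 t}{2}} + 8 t - 3 e^{\frac{3 t}{2}}}{4 t^{2} + 2}, which equals f(t).

F(t) = - e^{\frac{3 t}{2}} + \log{\left(3 t^{2} + \frac{3}{2} \right)} + C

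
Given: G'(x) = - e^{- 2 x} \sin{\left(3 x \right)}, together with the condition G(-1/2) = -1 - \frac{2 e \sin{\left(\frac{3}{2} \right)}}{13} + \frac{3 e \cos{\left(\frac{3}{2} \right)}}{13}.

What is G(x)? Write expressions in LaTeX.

G(x) = -1 + \frac{2 e^{- 2 x} \sin{\left(3 x \right)}}{13} + \frac{3 e^{- 2 x} \cos{\left(3 x \right)}}{13}

A candidate passes only if d/dx[G] lands on the given G'(x) exactly.
A general antiderivative is \frac{2 e^{- 2 x} \sin{\left(3 x \right)}}{13} + \frac{3 e^{- 2 x} \cos{\left(3 x \right)}}{13} + C.
The condition gives C = -1 - \frac{2 e \sin{\left(\frac{3}{2} \right)}}{13} + \frac{3 e \cos{\left(\frac{3}{2} \right)}}{13} - (- \frac{2 e \sin{\left(\frac{3}{2} \right)}}{13} + \frac{3 e \cos{\left(\frac{3}{2} \right)}}{13}) = -1.
So G(x) = -1 + \frac{2 e^{- 2 x} \sin{\left(3 x \right)}}{13} + \frac{3 e^{- 2 x} \cos{\left(3 x \right)}}{13}.
Check: d/dx[-1 + \frac{2 e^{- 2 x} \sin{\left(3 x \right)}}{13} + \frac{3 e^{- 2 x} \cos{\left(3 x \right)}}{13}] = - e^{- 2 x} \sin{\left(3 x \right)} = G'(x).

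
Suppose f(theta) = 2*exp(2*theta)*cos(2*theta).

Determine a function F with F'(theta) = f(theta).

An antiderivative is F(theta) = exp(2*theta)*sin(2*theta)/2 + exp(2*theta)*cos(2*theta)/2.

A first test for any F(theta): its theta-derivative must equal f(theta) identically.
Check: d/dtheta[exp(2*theta)*sin(2*theta)/2 + exp(2*theta)*cos(2*theta)/2] = 2*exp(2*theta)*cos(2*theta) = f(theta).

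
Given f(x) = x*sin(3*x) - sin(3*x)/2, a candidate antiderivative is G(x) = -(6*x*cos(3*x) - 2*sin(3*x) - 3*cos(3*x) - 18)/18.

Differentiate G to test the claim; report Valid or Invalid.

Valid - differentiating G returns exactly f.

d/dx[G] = x*sin(3*x) - sin(3*x)/2
This equals f(x) exactly, so the claim holds.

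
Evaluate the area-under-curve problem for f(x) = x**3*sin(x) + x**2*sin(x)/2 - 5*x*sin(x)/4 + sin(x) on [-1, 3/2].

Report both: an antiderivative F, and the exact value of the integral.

Antiderivative: F(x) = (-4*x**3*cos(x) + 12*x**2*sin(x) - 2*x**2*cos(x) + 4*x*sin(x) + 29*x*cos(x) - 29*sin(x))/4; value = -21*sin(1)/4 + 51*cos(3/2)/8 + sin(3/2) + 27*cos(1)/4

Integrate term by term and add the pieces.
F(x) = (-4*x**3*cos(x) + 12*x**2*sin(x) - 2*x**2*cos(x) + 4*x*sin(x) + 29*x*cos(x) - 29*sin(x))/4 is an antiderivative of f.
Check: d/dx[(-4*x**3*cos(x) + 12*x**2*sin(x) - 2*x**2*cos(x) + 4*x*sin(x) + 29*x*cos(x) - 29*sin(x))/4] = x**3*sin(x) + x**2*sin(x)/2 - 5*x*sin(x)/4 + sin(x) = f(x).
F(3/2) = 51*cos(3/2)/8 + sin(3/2); F(-1) = -27*cos(1)/4 + 21*sin(1)/4.
Integral = F(3/2) - F(-1) = -21*sin(1)/4 + 51*cos(3/2)/8 + sin(3/2) + 27*cos(1)/4.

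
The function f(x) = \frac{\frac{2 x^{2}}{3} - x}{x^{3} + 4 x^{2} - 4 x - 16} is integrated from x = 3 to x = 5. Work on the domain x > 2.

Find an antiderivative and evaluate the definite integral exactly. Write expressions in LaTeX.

Antiderivative: F(x) = \frac{\log{\left(x - 2 \right)} - 21 \log{\left(x + 2 \right)} + 44 \log{\left(x + 4 \right)}}{36}; value = - \frac{65 \log{\left(7 \right)}}{36} + \frac{\log{\left(3 \right)}}{36} + \frac{7 \log{\left(5 \right)}}{12} + \frac{11 \log{\left(9 \right)}}{9}

The denominator factors as 3 \left(x - 2\right) \left(x + 2\right) \left(x + 4\right); partial fractions split f into directly integrable pieces: \frac{11}{9 \left(x + 4\right)} - \frac{7}{12 \left(x + 2\right)} + \frac{1}{36 \left(x - 2\right)}.
F(x) = \frac{\log{\left(x - 2 \right)} - 21 \log{\left(x + 2 \right)} + 44 \log{\left(x + 4 \right)}}{36} is an antiderivative of f.
Check: d/dx[\frac{\log{\left(x - 2 \right)} - 21 \log{\left(x + 2 \right)} + 44 \log{\left(x + 4 \right)}}{36}] = \frac{2 x^{2} - 3 x}{3 x^{3} + 12 x^{2} - 12 x - 48}, which equals f(x).
F(5) = - \frac{7 \log{\left(7 \right)}}{12} + \frac{\log{\left(3 \right)}}{36} + \frac{11 \log{\left(9 \right)}}{9}; F(3) = - \frac{7 \log{\left(5 \right)}}{12} + \frac{11 \log{\left(7 \right)}}{9}.
Integral = F(5) - F(3) = - \frac{65 \log{\left(7 \right)}}{36} + \frac{\log{\left(3 \right)}}{36} + \frac{7 \log{\left(5 \right)}}{12} + \frac{11 \log{\left(9 \right)}}{9}.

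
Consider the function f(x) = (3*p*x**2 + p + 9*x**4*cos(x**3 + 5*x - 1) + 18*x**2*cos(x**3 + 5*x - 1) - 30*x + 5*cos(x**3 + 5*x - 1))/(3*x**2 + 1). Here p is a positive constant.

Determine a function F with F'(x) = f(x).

Recover f(x) by differentiating a candidate F(x); any mismatch rules it out.
Check: d/dx[p*x - 5*log(2*x**2 + 2/3) + sin(x**3 + 5*x - 1)] = (3*p*x**2 + p + 9*x**4*cos(x**3 + 5*x - 1) + 18*x**2*cos(x**3 + 5*x - 1) - 30*x + 5*cos(x**3 + 5*x - 1))/(3*x**2 + 1) = f(x).

An antiderivative is F(x) = p*x - 5*log(2*x**2 + 2/3) + sin(x**3 + 5*x - 1).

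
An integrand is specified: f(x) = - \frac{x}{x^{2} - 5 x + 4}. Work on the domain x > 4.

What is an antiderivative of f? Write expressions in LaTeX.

The denominator factors as \left(x - 4\right) \left(x - 1\right); partial fractions split f into directly integrable pieces: \frac{1}{3 \left(x - 1\right)} - \frac{4}{3 \left(x - 4\right)}.
Check: d/dx[- \frac{4 \log{\left(x - 4 \right)}}{3} + \frac{\log{\left(x - 1 \right)}}{3}] = - \frac{x}{x^{2} - 5 x + 4} = f(x).

An antiderivative is F(x) = - \frac{4 \log{\left(x - 4 \right)}}{3} + \frac{\log{\left(x - 1 \right)}}{3}.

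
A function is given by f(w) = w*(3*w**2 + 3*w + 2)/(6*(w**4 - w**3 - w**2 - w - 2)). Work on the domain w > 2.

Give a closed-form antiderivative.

Factor the denominator (6*(w - 2)*(w + 1)*(w**2 + 1)) and decompose: f = 1/(6*(w**2 + 1)) + 1/(18*(w + 1)) + 4/(9*(w - 2)); each piece integrates to a log, atan, or power term.
Check: d/dw[(8*log(w - 2) + log(w + 1) + 3*atan(w))/18] = (3*w**3 + 3*w**2 + 2*w)/(6*w**4 - 6*w**3 - 6*w**2 - 6*w - 12), which equals f(w).

An antiderivative is F(w) = (8*log(w - 2) + log(w + 1) + 3*atan(w))/18.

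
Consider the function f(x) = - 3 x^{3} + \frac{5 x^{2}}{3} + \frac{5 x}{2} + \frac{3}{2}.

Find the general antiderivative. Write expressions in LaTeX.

F(x) = \frac{x \left(- 27 x^{3} + 20 x^{2} + 45 x + 54\right)}{36} + C

The integrand splits into summands that can be handled one at a time.
Check: d/dx[\frac{x \left(- 27 x^{3} + 20 x^{2} + 45 x + 54\right)}{36}] = - 3 x^{3} + \frac{5 x^{2}}{3} + \frac{5 x}{2} + \frac{3}{2} = f(x).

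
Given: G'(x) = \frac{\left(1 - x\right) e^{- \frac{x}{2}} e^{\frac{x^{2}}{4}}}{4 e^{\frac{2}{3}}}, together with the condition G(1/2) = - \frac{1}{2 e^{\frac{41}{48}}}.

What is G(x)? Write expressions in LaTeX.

G'(x) matches the chain-rule pattern g'(h)*h' with inner function h(x) = \frac{x^{2}}{4} - \frac{x}{2} - \frac{2}{3}; substituting u = h(x) collapses the integral.
A general antiderivative is - \frac{e^{\frac{x^{2}}{4} - \frac{x}{2} - \frac{2}{3}}}{2} + C.
The condition gives C = - \frac{1}{2 e^{\frac{41}{48}}} - (- \frac{1}{2 e^{\frac{41}{48}}}) = 0.
So G(x) = - \frac{e^{- \frac{x}{2}} e^{\frac{x^{2}}{4}}}{2 e^{\frac{2}{3}}}.
Check: d/dx[- \frac{e^{- \frac{x}{2}} e^{\frac{x^{2}}{4}}}{2 e^{\frac{2}{3}}}] = \frac{\left(- x e^{\frac{x^{2}}{4}} + e^{\frac{x^{2}}{4}}\right) e^{- \frac{x}{2}}}{4 e^{\frac{2}{3}}}, which equals G'(x).

G(x) = - \frac{e^{- \frac{x}{2}} e^{\frac{x^{2}}{4}}}{2 e^{\frac{2}{3}}}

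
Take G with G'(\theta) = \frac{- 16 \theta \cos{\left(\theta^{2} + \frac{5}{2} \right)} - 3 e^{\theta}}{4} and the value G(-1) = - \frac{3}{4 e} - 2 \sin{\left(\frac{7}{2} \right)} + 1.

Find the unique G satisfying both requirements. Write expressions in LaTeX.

G(\theta) = - \frac{3 e^{\theta}}{4} - 2 \sin{\left(\theta^{2} + \frac{5}{2} \right)} + 1

Since d/d\theta undoes antidifferentiation here, G(\theta) must give back the stated G'(\theta).
A general antiderivative is - \frac{3 e^{\theta}}{4} - 2 \sin{\left(\theta^{2} + \frac{5}{2} \right)} + C.
The condition gives C = - \frac{3}{4 e} - 2 \sin{\left(\frac{7}{2} \right)} + 1 - (- \frac{3}{4 e} - 2 \sin{\left(\frac{7}{2} \right)}) = 1.
So G(\theta) = - \frac{3 e^{\theta}}{4} - 2 \sin{\left(\theta^{2} + \frac{5}{2} \right)} + 1.
Check: d/d\theta[- \frac{3 e^{\theta}}{4} - 2 \sin{\left(\theta^{2} + \frac{5}{2} \right)} + 1] = - 4 \theta \cos{\left(\theta^{2} + \frac{5}{2} \right)} - \frac{3 e^{\theta}}{4}, which equals G'(\theta).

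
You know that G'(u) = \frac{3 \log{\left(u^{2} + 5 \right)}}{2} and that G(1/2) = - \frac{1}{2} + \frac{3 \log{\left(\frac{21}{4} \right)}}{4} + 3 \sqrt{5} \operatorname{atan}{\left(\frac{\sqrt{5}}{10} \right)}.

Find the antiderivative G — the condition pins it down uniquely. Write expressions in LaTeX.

Recover the given G'(u) by differentiating a candidate G(u); any mismatch rules it out.
A general antiderivative is \frac{3 u \log{\left(u^{2} + 5 \right)}}{2} - 3 u + 3 \sqrt{5} \operatorname{atan}{\left(\frac{\sqrt{5} u}{5} \right)} + C.
The condition gives C = - \frac{1}{2} + \frac{3 \log{\left(\frac{21}{4} \right)}}{4} + 3 \sqrt{5} \operatorname{atan}{\left(\frac{\sqrt{5}}{10} \right)} - (- \frac{3}{2} + \frac{3 \log{\left(\frac{21}{4} \right)}}{4} + 3 \sqrt{5} \operatorname{atan}{\left(\frac{\sqrt{5}}{10} \right)}) = 1.
So G(u) = \frac{3 u \log{\left(u^{2} + 5 \right)}}{2} - 3 u + 3 \sqrt{5} \operatorname{atan}{\left(\frac{\sqrt{5} u}{5} \right)} + 1.
Check: d/du[\frac{3 u \log{\left(u^{2} + 5 \right)}}{2} - 3 u + 3 \sqrt{5} \operatorname{atan}{\left(\frac{\sqrt{5} u}{5} \right)} + 1] = \frac{3 \log{\left(u^{2} + 5 \right)}}{2} = G'(u).

G(u) = \frac{3 u \log{\left(u^{2} + 5 \right)}}{2} - 3 u + 3 \sqrt{5} \operatorname{atan}{\left(\frac{\sqrt{5} u}{5} \right)} + 1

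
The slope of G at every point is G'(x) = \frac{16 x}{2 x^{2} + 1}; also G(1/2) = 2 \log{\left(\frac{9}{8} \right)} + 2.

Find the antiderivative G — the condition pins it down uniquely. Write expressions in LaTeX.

G(x) = 2 \left(\log{\left(2 x^{4} + 2 x^{2} + \frac{1}{2} \right)} + 1\right)

G'(x) matches the chain-rule pattern g'(h)*h' with inner function h(x) = 2 x^{4} + 2 x^{2} + \frac{1}{2}; substituting u = h(x) collapses the integral.
A general antiderivative is 2 \log{\left(2 x^{4} + 2 x^{2} + \frac{1}{2} \right)} + C.
The condition gives C = 2 \log{\left(\frac{9}{8} \right)} + 2 - (2 \log{\left(\frac{9}{8} \right)}) = 2.
So G(x) = 2 \left(\log{\left(2 x^{4} + 2 x^{2} + \frac{1}{2} \right)} + 1\right).
Check: d/dx[2 \left(\log{\left(2 x^{4} + 2 x^{2} + \frac{1}{2} \right)} + 1\right)] = \frac{16 x}{2 x^{2} + 1} = G'(x).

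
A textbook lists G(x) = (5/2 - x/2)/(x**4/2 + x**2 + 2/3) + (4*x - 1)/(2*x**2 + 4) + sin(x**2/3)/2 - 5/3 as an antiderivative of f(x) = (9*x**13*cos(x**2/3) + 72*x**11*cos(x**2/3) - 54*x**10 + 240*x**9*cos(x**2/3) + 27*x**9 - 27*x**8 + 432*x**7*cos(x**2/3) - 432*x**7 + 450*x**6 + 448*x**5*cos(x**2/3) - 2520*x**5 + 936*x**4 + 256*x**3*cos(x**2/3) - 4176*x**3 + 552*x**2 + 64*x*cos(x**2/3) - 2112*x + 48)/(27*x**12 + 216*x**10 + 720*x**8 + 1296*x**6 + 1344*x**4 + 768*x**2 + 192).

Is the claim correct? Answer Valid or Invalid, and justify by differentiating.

d/dx[G] = (9*x**13*cos(x**2/3) + 72*x**11*cos(x**2/3) - 54*x**10 + 240*x**9*cos(x**2/3) + 27*x**9 - 27*x**8 + 432*x**7*cos(x**2/3) - 432*x**7 + 450*x**6 + 448*x**5*cos(x**2/3) - 2520*x**5 + 936*x**4 + 256*x**3*cos(x**2/3) - 4176*x**3 + 552*x**2 + 64*x*cos(x**2/3) - 2112*x + 48)/(27*x**12 + 216*x**10 + 720*x**8 + 1296*x**6 + 1344*x**4 + 768*x**2 + 192)
This equals f(x) exactly, so the claim holds.

Valid. The derivative of G reproduces f.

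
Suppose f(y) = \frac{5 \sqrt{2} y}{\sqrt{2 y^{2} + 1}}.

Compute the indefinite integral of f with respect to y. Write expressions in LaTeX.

F(y) = \frac{5 \sqrt{2} \sqrt{2 y^{2} + 1}}{2} + C

f matches the chain-rule pattern g'(h)*h' with inner function h(y) = y^{2} + \frac{1}{2}; substituting u = h(y) collapses the integral.
Check: d/dy[\frac{5 \sqrt{2} \sqrt{2 y^{2} + 1}}{2}] = \frac{5 \sqrt{2} y}{\sqrt{2 y^{2} + 1}} = f(y).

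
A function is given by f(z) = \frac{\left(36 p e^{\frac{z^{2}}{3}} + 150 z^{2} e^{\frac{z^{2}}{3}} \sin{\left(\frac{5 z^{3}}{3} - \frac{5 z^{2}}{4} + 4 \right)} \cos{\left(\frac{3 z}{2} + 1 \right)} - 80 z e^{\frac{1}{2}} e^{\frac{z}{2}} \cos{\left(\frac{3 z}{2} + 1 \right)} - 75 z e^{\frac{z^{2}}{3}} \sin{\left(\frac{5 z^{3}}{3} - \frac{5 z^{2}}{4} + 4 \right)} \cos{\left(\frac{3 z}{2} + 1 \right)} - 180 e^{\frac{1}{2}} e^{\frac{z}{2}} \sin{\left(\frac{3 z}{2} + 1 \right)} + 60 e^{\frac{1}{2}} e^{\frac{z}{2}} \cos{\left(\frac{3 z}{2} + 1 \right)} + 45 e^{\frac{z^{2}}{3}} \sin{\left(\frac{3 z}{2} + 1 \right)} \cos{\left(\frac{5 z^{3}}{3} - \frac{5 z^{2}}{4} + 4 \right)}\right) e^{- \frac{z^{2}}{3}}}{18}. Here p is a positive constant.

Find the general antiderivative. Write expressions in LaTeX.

Recover f(z) by differentiating a candidate F(z); any mismatch rules it out.
Check: d/dz[2 p z + \frac{20 e^{\frac{1}{2}} e^{\frac{z}{2}} e^{- \frac{z^{2}}{3}} \cos{\left(\frac{3 z}{2} + 1 \right)}}{3} - \frac{5 \cos{\left(\frac{3 z}{2} + 1 \right)} \cos{\left(\frac{5 z^{3}}{3} - \frac{5 z^{2}}{4} + 4 \right)}}{3}] = \frac{\left(36 p e^{\frac{z^{2}}{3}} + 150 z^{2} e^{\frac{z^{2}}{3}} \sin{\left(\frac{5 z^{3}}{3} - \frac{5 z^{2}}{4} + 4 \right)} \cos{\left(\frac{3 z}{2} + 1 \right)} - 80 z e^{\frac{1}{2}} e^{\frac{z}{2}} \cos{\left(\frac{3 z}{2} + 1 \right)} - 75 z e^{\frac{z^{2}}{3}} \sin{\left(\frac{5 z^{3}}{3} - \frac{5 z^{2}}{4} + 4 \right)} \cos{\left(\frac{3 z}{2} + 1 \right)} - 180 e^{\frac{1}{2}} e^{\frac{z}{2}} \sin{\left(\frac{3 z}{2} + 1 \right)} + 60 e^{\frac{1}{2}} e^{\frac{z}{2}} \cos{\left(\frac{3 z}{2} + 1 \right)} + 45 e^{\frac{z^{2}}{3}} \sin{\left(\frac{3 z}{2} + 1 \right)} \cos{\left(\frac{5 z^{3}}{3} - \frac{5 z^{2}}{4} + 4 \right)}\right) e^{- \frac{z^{2}}{3}}}{18} = f(z).

F(z) = 2 p z + \frac{20 e^{\frac{1}{2}} e^{\frac{z}{2}} e^{- \frac{z^{2}}{3}} \cos{\left(\frac{3 z}{2} + 1 \right)}}{3} - \frac{5 \cos{\left(\frac{3 z}{2} + 1 \right)} \cos{\left(\frac{5 z^{3}}{3} - \frac{5 z^{2}}{4} + 4 \right)}}{3} + C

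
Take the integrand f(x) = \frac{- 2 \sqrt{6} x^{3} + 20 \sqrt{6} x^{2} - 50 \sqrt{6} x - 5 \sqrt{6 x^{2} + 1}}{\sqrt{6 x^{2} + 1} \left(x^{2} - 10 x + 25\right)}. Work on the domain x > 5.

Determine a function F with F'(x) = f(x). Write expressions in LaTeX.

A first test for any F(x): its x-derivative must equal f(x) identically.
Check: d/dx[\frac{- \sqrt{2} x \sqrt{6 x^{2} + 1} + 5 \sqrt{2} \sqrt{6 x^{2} + 1} + 5 \sqrt{3}}{\sqrt{3} x - 5 \sqrt{3}}] = \frac{- 2 \sqrt{6} x^{3} + 20 \sqrt{6} x^{2} - 50 \sqrt{6} x - 5 \sqrt{6 x^{2} + 1}}{x^{2} \sqrt{6 x^{2} + 1} - 10 x \sqrt{6 x^{2} + 1} + 25 \sqrt{6 x^{2} + 1}}, which equals f(x).

An antiderivative is F(x) = \frac{- \sqrt{2} x \sqrt{6 x^{2} + 1} + 5 \sqrt{2} \sqrt{6 x^{2} + 1} + 5 \sqrt{3}}{\sqrt{3} x - 5 \sqrt{3}}.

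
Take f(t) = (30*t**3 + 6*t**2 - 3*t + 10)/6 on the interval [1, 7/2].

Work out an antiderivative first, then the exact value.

Check any antiderivative F(t) by computing F'(t) and comparing it with f(t).
F(t) = t*(15*t**3 + 4*t**2 - 3*t + 20)/12 is an antiderivative of f.
Check: d/dt[t*(15*t**3 + 4*t**2 - 3*t + 20)/12] = 5*t**3 + t**2 - t/2 + 5/3, which equals f(t).
F(7/2) = 13097/64; F(1) = 3.
Integral = F(7/2) - F(1) = 12905/64.

Antiderivative: F(t) = t*(15*t**3 + 4*t**2 - 3*t + 20)/12; value = 12905/64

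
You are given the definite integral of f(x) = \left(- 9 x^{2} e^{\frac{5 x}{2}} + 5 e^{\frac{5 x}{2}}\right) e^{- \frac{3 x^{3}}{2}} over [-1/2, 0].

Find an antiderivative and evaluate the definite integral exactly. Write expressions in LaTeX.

Antiderivative: F(x) = 2 e^{\frac{5 x}{2}} e^{- \frac{3 x^{3}}{2}}; value = 2 - \frac{2}{e^{\frac{17}{16}}}

The substitution u = - \frac{3 x^{3}}{2} + \frac{5 x}{2} works: f is exactly (dF/du)*(du/dx) for that inner function.
F(x) = 2 e^{\frac{5 x}{2}} e^{- \frac{3 x^{3}}{2}} is an antiderivative of f.
Check: d/dx[2 e^{\frac{5 x}{2}} e^{- \frac{3 x^{3}}{2}}] = \left(- 9 x^{2} e^{\frac{5 x}{2}} + 5 e^{\frac{5 x}{2}}\right) e^{- \frac{3 x^{3}}{2}} = f(x).
F(0) = 2; F(-1/2) = \frac{2}{e^{\frac{17}{16}}}.
Integral = F(0) - F(-1/2) = 2 - \frac{2}{e^{\frac{17}{16}}}.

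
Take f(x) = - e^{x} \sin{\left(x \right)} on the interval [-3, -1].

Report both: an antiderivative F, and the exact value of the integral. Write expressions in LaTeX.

Antiderivative: F(x) = \frac{\left(- \sin{\left(x \right)} + \cos{\left(x \right)}\right) e^{x}}{2}; value = - \frac{\sin{\left(3 \right)}}{2 e^{3}} - \frac{\cos{\left(3 \right)}}{2 e^{3}} + \frac{\cos{\left(1 \right)}}{2 e} + \frac{\sin{\left(1 \right)}}{2 e}

A candidate is checked by its d/dx: the result must match f(x).
F(x) = \frac{\left(- \sin{\left(x \right)} + \cos{\left(x \right)}\right) e^{x}}{2} is an antiderivative of f.
Check: d/dx[\frac{\left(- \sin{\left(x \right)} + \cos{\left(x \right)}\right) e^{x}}{2}] = - e^{x} \sin{\left(x \right)} = f(x).
F(-1) = \frac{\cos{\left(1 \right)}}{2 e} + \frac{\sin{\left(1 \right)}}{2 e}; F(-3) = \frac{\cos{\left(3 \right)}}{2 e^{3}} + \frac{\sin{\left(3 \right)}}{2 e^{3}}.
Integral = F(-1) - F(-3) = - \frac{\sin{\left(3 \right)}}{2 e^{3}} - \frac{\cos{\left(3 \right)}}{2 e^{3}} + \frac{\cos{\left(1 \right)}}{2 e} + \frac{\sin{\left(1 \right)}}{2 e}.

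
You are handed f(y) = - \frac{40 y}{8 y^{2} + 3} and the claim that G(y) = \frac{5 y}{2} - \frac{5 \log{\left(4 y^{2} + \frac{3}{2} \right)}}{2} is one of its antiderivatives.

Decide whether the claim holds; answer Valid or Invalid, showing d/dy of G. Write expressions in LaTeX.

d/dy[G] = \frac{40 y^{2} - 80 y + 15}{16 y^{2} + 6}
d/dy[G] - f(y) = \frac{5}{2} != 0.

Invalid: d/dy[G] - f = \frac{5}{2}, which is not 0.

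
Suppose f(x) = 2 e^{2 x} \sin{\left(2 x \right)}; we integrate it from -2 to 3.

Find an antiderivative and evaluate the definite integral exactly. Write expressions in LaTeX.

Antiderivative: F(x) = \frac{e^{2 x} \sin{\left(2 x \right)}}{2} - \frac{e^{2 x} \cos{\left(2 x \right)}}{2}; value = - \frac{e^{6} \cos{\left(6 \right)}}{2} + \frac{e^{6} \sin{\left(6 \right)}}{2} + \frac{\sin{\left(4 \right)}}{2 e^{4}} + \frac{\cos{\left(4 \right)}}{2 e^{4}}

Recover f(x) by differentiating a candidate F(x); any mismatch rules it out.
F(x) = \frac{e^{2 x} \sin{\left(2 x \right)}}{2} - \frac{e^{2 x} \cos{\left(2 x \right)}}{2} is an antiderivative of f.
Check: d/dx[\frac{e^{2 x} \sin{\left(2 x \right)}}{2} - \frac{e^{2 x} \cos{\left(2 x \right)}}{2}] = 2 e^{2 x} \sin{\left(2 x \right)} = f(x).
F(3) = - \frac{e^{6} \cos{\left(6 \right)}}{2} + \frac{e^{6} \sin{\left(6 \right)}}{2}; F(-2) = - \frac{\cos{\left(4 \right)}}{2 e^{4}} - \frac{\sin{\left(4 \right)}}{2 e^{4}}.
Integral = F(3) - F(-2) = - \frac{e^{6} \cos{\left(6 \right)}}{2} + \frac{e^{6} \sin{\left(6 \right)}}{2} + \frac{\sin{\left(4 \right)}}{2 e^{4}} + \frac{\cos{\left(4 \right)}}{2 e^{4}}.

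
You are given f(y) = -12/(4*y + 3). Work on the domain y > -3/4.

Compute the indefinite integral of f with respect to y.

Any candidate F(y) must reproduce f(y) exactly when differentiated.
Check: d/dy[-3*log(2*y + 3/2)] = -12/(4*y + 3) = f(y).

F(y) = -3*log(2*y + 3/2) + C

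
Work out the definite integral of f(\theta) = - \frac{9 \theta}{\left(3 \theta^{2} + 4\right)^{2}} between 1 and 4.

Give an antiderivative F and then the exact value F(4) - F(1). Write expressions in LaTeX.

Antiderivative: F(\theta) = \frac{3}{2 \left(3 \theta^{2} + 4\right)}; value = - \frac{135}{728}

The substitution u = \frac{3 \theta^{2}}{2} + 2 works: f is exactly (dF/du)*(du/d\theta) for that inner function.
F(\theta) = \frac{3}{2 \left(3 \theta^{2} + 4\right)} is an antiderivative of f.
Check: d/d\theta[\frac{3}{2 \left(3 \theta^{2} + 4\right)}] = - \frac{9 \theta}{9 \theta^{4} + 24 \theta^{2} + 16}, which equals f(\theta).
F(4) = \frac{3}{104}; F(1) = \frac{3}{14}.
Integral = F(4) - F(1) = - \frac{135}{728}.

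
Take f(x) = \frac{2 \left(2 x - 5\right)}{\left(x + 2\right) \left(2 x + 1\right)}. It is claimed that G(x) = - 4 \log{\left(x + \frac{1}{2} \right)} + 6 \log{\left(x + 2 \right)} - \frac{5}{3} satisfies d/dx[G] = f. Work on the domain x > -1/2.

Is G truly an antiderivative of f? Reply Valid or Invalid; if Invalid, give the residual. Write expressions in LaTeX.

d/dx[G] = \frac{4 x - 10}{2 x^{2} + 5 x + 2}
This equals f(x) exactly, so the claim holds.

Valid. The derivative of G reproduces f.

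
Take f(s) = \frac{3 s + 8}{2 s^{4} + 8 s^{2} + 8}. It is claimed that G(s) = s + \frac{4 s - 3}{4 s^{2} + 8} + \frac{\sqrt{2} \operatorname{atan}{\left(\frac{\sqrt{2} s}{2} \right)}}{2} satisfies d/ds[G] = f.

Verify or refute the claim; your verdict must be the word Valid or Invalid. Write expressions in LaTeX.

Invalid: d/ds[G] - f = 1, which is not 0.

d/ds[G] = \frac{2 s^{4} + 8 s^{2} + 3 s + 16}{2 s^{4} + 8 s^{2} + 8}
d/ds[G] - f(s) = 1 != 0.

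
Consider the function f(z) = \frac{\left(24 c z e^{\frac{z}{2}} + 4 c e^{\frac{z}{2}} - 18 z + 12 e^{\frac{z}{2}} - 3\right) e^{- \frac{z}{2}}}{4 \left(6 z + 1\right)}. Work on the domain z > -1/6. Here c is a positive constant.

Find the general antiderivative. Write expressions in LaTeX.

F(z) = \frac{\left(2 c z e^{\frac{z}{2}} + e^{\frac{z}{2}} \log{\left(3 z + \frac{1}{2} \right)} + 3\right) e^{- \frac{z}{2}}}{2} + C

Recover f(z) by differentiating a candidate F(z); any mismatch rules it out.
Check: d/dz[\frac{\left(2 c z e^{\frac{z}{2}} + e^{\frac{z}{2}} \log{\left(3 z + \frac{1}{2} \right)} + 3\right) e^{- \frac{z}{2}}}{2}] = \frac{24 c z e^{\frac{z}{2}} + 4 c e^{\frac{z}{2}} - 18 z + 12 e^{\frac{z}{2}} - 3}{24 z e^{\frac{z}{2}} + 4 e^{\frac{z}{2}}}, which equals f(z).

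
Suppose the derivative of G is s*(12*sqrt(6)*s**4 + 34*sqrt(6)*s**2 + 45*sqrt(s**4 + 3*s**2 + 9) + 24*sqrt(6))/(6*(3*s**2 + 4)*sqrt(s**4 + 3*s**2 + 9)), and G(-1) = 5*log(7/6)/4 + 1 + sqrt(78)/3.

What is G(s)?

Recover the given G'(s) by differentiating a candidate G(s); any mismatch rules it out.
A general antiderivative is sqrt(2*s**4/3 + 2*s**2 + 6) + 5*log(s**2/2 + 2/3)/4 + C.
The condition gives C = 5*log(7/6)/4 + 1 + sqrt(78)/3 - (5*log(7/6)/4 + sqrt(78)/3) = 1.
So G(s) = (4*sqrt(6)*sqrt(s**4 + 3*s**2 + 9) + 15*log(s**2/2 + 2/3) + 12)/12.
Check: d/ds[(4*sqrt(6)*sqrt(s**4 + 3*s**2 + 9) + 15*log(s**2/2 + 2/3) + 12)/12] = (12*sqrt(6)*s**5 + 34*sqrt(6)*s**3 + 45*s*sqrt(s**4 + 3*s**2 + 9) + 24*sqrt(6)*s)/(18*s**2*sqrt(s**4 + 3*s**2 + 9) + 24*sqrt(s**4 + 3*s**2 + 9)), which equals G'(s).

G(s) = (4*sqrt(6)*sqrt(s**4 + 3*s**2 + 9) + 15*log(s**2/2 + 2/3) + 12)/12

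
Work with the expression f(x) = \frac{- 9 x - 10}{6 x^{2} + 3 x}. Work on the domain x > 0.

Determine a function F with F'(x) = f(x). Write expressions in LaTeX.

An antiderivative is F(x) = - \frac{10 \log{\left(x \right)}}{3} + \frac{11 \log{\left(x + \frac{1}{2} \right)}}{6}.

Factor the denominator (3 x \left(2 x + 1\right)) and decompose: f = \frac{11}{3 \left(2 x + 1\right)} - \frac{10}{3 x}; each piece integrates to a log, atan, or power term.
Check: d/dx[- \frac{10 \log{\left(x \right)}}{3} + \frac{11 \log{\left(x + \frac{1}{2} \right)}}{6}] = \frac{- 9 x - 10}{6 x^{2} + 3 x} = f(x).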